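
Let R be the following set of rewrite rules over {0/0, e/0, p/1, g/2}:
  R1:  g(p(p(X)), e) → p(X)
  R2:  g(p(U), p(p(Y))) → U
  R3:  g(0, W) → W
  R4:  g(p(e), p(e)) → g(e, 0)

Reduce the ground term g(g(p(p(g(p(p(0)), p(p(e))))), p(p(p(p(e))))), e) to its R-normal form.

1. g(g(p(p(g(p(p(0)), p(p(e))))), p(p(p(p(e))))), e)  →  g(p(g(p(p(0)), p(p(e)))), e)   [R2 at 1]
2. g(p(g(p(p(0)), p(p(e)))), e)  →  g(p(p(0)), e)   [R2 at 1.1]
3. g(p(p(0)), e)  →  p(0)   [R1 at ε]

p(0)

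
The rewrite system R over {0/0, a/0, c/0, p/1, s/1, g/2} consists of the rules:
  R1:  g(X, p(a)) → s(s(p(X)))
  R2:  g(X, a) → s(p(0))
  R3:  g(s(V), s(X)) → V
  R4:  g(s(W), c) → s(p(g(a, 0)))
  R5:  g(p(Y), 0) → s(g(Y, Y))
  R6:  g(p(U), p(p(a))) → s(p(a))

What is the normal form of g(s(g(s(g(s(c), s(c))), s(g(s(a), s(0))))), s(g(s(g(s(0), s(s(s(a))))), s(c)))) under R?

c

1. g(s(g(s(g(s(c), s(c))), s(g(s(a), s(0))))), s(g(s(g(s(0), s(s(s(a))))), s(c))))  →  g(s(g(s(c), s(c))), s(g(s(a), s(0))))   [R3 at ε]
2. g(s(g(s(c), s(c))), s(g(s(a), s(0))))  →  g(s(c), s(c))   [R3 at ε]
3. g(s(c), s(c))  →  c   [R3 at ε]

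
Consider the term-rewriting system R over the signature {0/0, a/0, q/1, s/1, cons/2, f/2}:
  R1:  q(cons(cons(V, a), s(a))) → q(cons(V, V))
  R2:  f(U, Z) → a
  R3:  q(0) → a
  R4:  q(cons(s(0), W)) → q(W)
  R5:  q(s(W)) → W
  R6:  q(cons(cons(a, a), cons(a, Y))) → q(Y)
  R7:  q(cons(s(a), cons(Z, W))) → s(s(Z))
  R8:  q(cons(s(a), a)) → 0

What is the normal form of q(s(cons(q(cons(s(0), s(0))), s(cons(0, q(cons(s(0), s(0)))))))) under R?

cons(0, s(cons(0, 0)))

1. q(s(cons(q(cons(s(0), s(0))), s(cons(0, q(cons(s(0), s(0))))))))  →  cons(q(cons(s(0), s(0))), s(cons(0, q(cons(s(0), s(0))))))   [R5 at ε]
2. cons(q(cons(s(0), s(0))), s(cons(0, q(cons(s(0), s(0))))))  →  cons(q(s(0)), s(cons(0, q(cons(s(0), s(0))))))   [R4 at 1]
3. cons(q(s(0)), s(cons(0, q(cons(s(0), s(0))))))  →  cons(0, s(cons(0, q(cons(s(0), s(0))))))   [R5 at 1]
4. cons(0, s(cons(0, q(cons(s(0), s(0))))))  →  cons(0, s(cons(0, q(s(0)))))   [R4 at 2.1.2]
5. cons(0, s(cons(0, q(s(0)))))  →  cons(0, s(cons(0, 0)))   [R5 at 2.1.2]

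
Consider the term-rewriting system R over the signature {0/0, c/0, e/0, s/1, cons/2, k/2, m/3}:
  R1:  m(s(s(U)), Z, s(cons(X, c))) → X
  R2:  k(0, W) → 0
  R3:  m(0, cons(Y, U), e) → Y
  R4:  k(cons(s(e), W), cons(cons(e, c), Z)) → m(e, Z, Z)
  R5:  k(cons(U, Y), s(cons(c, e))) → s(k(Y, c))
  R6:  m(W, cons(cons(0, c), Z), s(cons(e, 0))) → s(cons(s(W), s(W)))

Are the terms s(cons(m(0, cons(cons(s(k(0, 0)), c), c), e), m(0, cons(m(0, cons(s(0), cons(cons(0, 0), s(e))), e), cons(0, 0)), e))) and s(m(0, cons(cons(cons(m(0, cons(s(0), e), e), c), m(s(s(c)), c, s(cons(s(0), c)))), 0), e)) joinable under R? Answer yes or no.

yes — NF(t₁) = s(cons(cons(s(0), c), s(0))), NF(t₂) = s(cons(cons(s(0), c), s(0)))

Reduce t₁ = s(cons(m(0, cons(cons(s(k(0, 0)), c), c), e), m(0, cons(m(0, cons(s(0), cons(cons(0, 0), s(e))), e), cons(0, 0)), e))):
1. s(cons(m(0, cons(cons(s(k(0, 0)), c), c), e), m(0, cons(m(0, cons(s(0), cons(cons(0, 0), s(e))), e), cons(0, 0)), e)))  →  s(cons(cons(s(k(0, 0)), c), m(0, cons(m(0, cons(s(0), cons(cons(0, 0), s(e))), e), cons(0, 0)), e)))   [R3 at 1.1]
2. s(cons(cons(s(k(0, 0)), c), m(0, cons(m(0, cons(s(0), cons(cons(0, 0), s(e))), e), cons(0, 0)), e)))  →  s(cons(cons(s(0), c), m(0, cons(m(0, cons(s(0), cons(cons(0, 0), s(e))), e), cons(0, 0)), e)))   [R2 at 1.1.1.1]
3. s(cons(cons(s(0), c), m(0, cons(m(0, cons(s(0), cons(cons(0, 0), s(e))), e), cons(0, 0)), e)))  →  s(cons(cons(s(0), c), m(0, cons(s(0), cons(cons(0, 0), s(e))), e)))   [R3 at 1.2]
4. s(cons(cons(s(0), c), m(0, cons(s(0), cons(cons(0, 0), s(e))), e)))  →  s(cons(cons(s(0), c), s(0)))   [R3 at 1.2]

Reduce t₂ = s(m(0, cons(cons(cons(m(0, cons(s(0), e), e), c), m(s(s(c)), c, s(cons(s(0), c)))), 0), e)):
1. s(m(0, cons(cons(cons(m(0, cons(s(0), e), e), c), m(s(s(c)), c, s(cons(s(0), c)))), 0), e))  →  s(cons(cons(m(0, cons(s(0), e), e), c), m(s(s(c)), c, s(cons(s(0), c)))))   [R3 at 1]
2. s(cons(cons(m(0, cons(s(0), e), e), c), m(s(s(c)), c, s(cons(s(0), c)))))  →  s(cons(cons(s(0), c), m(s(s(c)), c, s(cons(s(0), c)))))   [R3 at 1.1.1]
3. s(cons(cons(s(0), c), m(s(s(c)), c, s(cons(s(0), c)))))  →  s(cons(cons(s(0), c), s(0)))   [R1 at 1.2]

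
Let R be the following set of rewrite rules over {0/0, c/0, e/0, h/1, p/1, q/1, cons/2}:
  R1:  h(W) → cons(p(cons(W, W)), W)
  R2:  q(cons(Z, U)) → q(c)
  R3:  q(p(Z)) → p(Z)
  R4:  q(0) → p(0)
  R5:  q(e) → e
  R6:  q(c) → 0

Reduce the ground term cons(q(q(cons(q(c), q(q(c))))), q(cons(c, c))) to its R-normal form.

1. cons(q(q(cons(q(c), q(q(c))))), q(cons(c, c)))  →  cons(q(q(c)), q(cons(c, c)))   [R2 at 1.1]
2. cons(q(q(c)), q(cons(c, c)))  →  cons(q(0), q(cons(c, c)))   [R6 at 1.1]
3. cons(q(0), q(cons(c, c)))  →  cons(p(0), q(cons(c, c)))   [R4 at 1]
4. cons(p(0), q(cons(c, c)))  →  cons(p(0), q(c))   [R2 at 2]
5. cons(p(0), q(c))  →  cons(p(0), 0)   [R6 at 2]

cons(p(0), 0)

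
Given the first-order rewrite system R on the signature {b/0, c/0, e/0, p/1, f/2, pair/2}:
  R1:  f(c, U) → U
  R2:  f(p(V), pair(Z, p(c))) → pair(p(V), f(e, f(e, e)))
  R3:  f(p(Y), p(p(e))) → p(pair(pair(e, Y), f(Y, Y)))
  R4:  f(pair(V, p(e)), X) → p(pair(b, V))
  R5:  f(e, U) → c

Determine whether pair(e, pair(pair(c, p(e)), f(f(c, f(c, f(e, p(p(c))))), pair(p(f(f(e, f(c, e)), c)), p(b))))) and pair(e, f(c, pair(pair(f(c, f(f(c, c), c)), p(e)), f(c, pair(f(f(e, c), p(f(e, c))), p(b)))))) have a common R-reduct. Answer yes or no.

Reduce t₁ = pair(e, pair(pair(c, p(e)), f(f(c, f(c, f(e, p(p(c))))), pair(p(f(f(e, f(c, e)), c)), p(b))))):
1. pair(e, pair(pair(c, p(e)), f(f(c, f(c, f(e, p(p(c))))), pair(p(f(f(e, f(c, e)), c)), p(b)))))  →  pair(e, pair(pair(c, p(e)), f(f(c, f(e, p(p(c)))), pair(p(f(f(e, f(c, e)), c)), p(b)))))   [R1 at 2.2.1]
2. pair(e, pair(pair(c, p(e)), f(f(c, f(e, p(p(c)))), pair(p(f(f(e, f(c, e)), c)), p(b)))))  →  pair(e, pair(pair(c, p(e)), f(f(e, p(p(c))), pair(p(f(f(e, f(c, e)), c)), p(b)))))   [R1 at 2.2.1]
3. pair(e, pair(pair(c, p(e)), f(f(e, p(p(c))), pair(p(f(f(e, f(c, e)), c)), p(b)))))  →  pair(e, pair(pair(c, p(e)), f(c, pair(p(f(f(e, f(c, e)), c)), p(b)))))   [R5 at 2.2.1]
4. pair(e, pair(pair(c, p(e)), f(c, pair(p(f(f(e, f(c, e)), c)), p(b)))))  →  pair(e, pair(pair(c, p(e)), pair(p(f(f(e, f(c, e)), c)), p(b))))   [R1 at 2.2]
5. pair(e, pair(pair(c, p(e)), pair(p(f(f(e, f(c, e)), c)), p(b))))  →  pair(e, pair(pair(c, p(e)), pair(p(f(c, c)), p(b))))   [R5 at 2.2.1.1.1]
6. pair(e, pair(pair(c, p(e)), pair(p(f(c, c)), p(b))))  →  pair(e, pair(pair(c, p(e)), pair(p(c), p(b))))   [R1 at 2.2.1.1]

Reduce t₂ = pair(e, f(c, pair(pair(f(c, f(f(c, c), c)), p(e)), f(c, pair(f(f(e, c), p(f(e, c))), p(b)))))):
1. pair(e, f(c, pair(pair(f(c, f(f(c, c), c)), p(e)), f(c, pair(f(f(e, c), p(f(e, c))), p(b))))))  →  pair(e, pair(pair(f(c, f(f(c, c), c)), p(e)), f(c, pair(f(f(e, c), p(f(e, c))), p(b)))))   [R1 at 2]
2. pair(e, pair(pair(f(c, f(f(c, c), c)), p(e)), f(c, pair(f(f(e, c), p(f(e, c))), p(b)))))  →  pair(e, pair(pair(f(f(c, c), c), p(e)), f(c, pair(f(f(e, c), p(f(e, c))), p(b)))))   [R1 at 2.1.1]
3. pair(e, pair(pair(f(f(c, c), c), p(e)), f(c, pair(f(f(e, c), p(f(e, c))), p(b)))))  →  pair(e, pair(pair(f(c, c), p(e)), f(c, pair(f(f(e, c), p(f(e, c))), p(b)))))   [R1 at 2.1.1.1]
4. pair(e, pair(pair(f(c, c), p(e)), f(c, pair(f(f(e, c), p(f(e, c))), p(b)))))  →  pair(e, pair(pair(c, p(e)), f(c, pair(f(f(e, c), p(f(e, c))), p(b)))))   [R1 at 2.1.1]
5. pair(e, pair(pair(c, p(e)), f(c, pair(f(f(e, c), p(f(e, c))), p(b)))))  →  pair(e, pair(pair(c, p(e)), pair(f(f(e, c), p(f(e, c))), p(b))))   [R1 at 2.2]
6. pair(e, pair(pair(c, p(e)), pair(f(f(e, c), p(f(e, c))), p(b))))  →  pair(e, pair(pair(c, p(e)), pair(f(c, p(f(e, c))), p(b))))   [R5 at 2.2.1.1]
7. pair(e, pair(pair(c, p(e)), pair(f(c, p(f(e, c))), p(b))))  →  pair(e, pair(pair(c, p(e)), pair(p(f(e, c)), p(b))))   [R1 at 2.2.1]
8. pair(e, pair(pair(c, p(e)), pair(p(f(e, c)), p(b))))  →  pair(e, pair(pair(c, p(e)), pair(p(c), p(b))))   [R5 at 2.2.1.1]

yes — NF(t₁) = pair(e, pair(pair(c, p(e)), pair(p(c), p(b)))), NF(t₂) = pair(e, pair(pair(c, p(e)), pair(p(c), p(b))))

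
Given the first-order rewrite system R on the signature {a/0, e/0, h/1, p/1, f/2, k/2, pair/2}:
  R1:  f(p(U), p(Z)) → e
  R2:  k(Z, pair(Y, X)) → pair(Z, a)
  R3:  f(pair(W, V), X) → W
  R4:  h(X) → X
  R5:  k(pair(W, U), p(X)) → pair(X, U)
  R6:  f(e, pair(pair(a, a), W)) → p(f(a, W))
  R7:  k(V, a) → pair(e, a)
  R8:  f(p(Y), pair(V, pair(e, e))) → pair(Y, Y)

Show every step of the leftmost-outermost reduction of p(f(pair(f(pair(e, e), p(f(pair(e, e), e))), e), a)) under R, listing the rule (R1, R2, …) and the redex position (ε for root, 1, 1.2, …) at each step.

1. p(f(pair(f(pair(e, e), p(f(pair(e, e), e))), e), a))  →  p(f(pair(e, e), p(f(pair(e, e), e))))   [R3 at 1]
2. p(f(pair(e, e), p(f(pair(e, e), e))))  →  p(e)   [R3 at 1]

p(e)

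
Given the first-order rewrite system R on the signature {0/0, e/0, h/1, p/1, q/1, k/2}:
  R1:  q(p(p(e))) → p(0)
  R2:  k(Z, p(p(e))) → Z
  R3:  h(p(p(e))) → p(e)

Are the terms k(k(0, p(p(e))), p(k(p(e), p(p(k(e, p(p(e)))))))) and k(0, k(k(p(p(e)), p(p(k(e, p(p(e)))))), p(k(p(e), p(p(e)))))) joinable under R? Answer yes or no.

Reduce t₁ = k(k(0, p(p(e))), p(k(p(e), p(p(k(e, p(p(e)))))))):
1. k(k(0, p(p(e))), p(k(p(e), p(p(k(e, p(p(e))))))))  →  k(0, p(k(p(e), p(p(k(e, p(p(e))))))))   [R2 at 1]
2. k(0, p(k(p(e), p(p(k(e, p(p(e))))))))  →  k(0, p(k(p(e), p(p(e)))))   [R2 at 2.1.2.1.1]
3. k(0, p(k(p(e), p(p(e)))))  →  k(0, p(p(e)))   [R2 at 2.1]
4. k(0, p(p(e)))  →  0   [R2 at ε]

Reduce t₂ = k(0, k(k(p(p(e)), p(p(k(e, p(p(e)))))), p(k(p(e), p(p(e)))))):
1. k(0, k(k(p(p(e)), p(p(k(e, p(p(e)))))), p(k(p(e), p(p(e))))))  →  k(0, k(k(p(p(e)), p(p(e))), p(k(p(e), p(p(e))))))   [R2 at 2.1.2.1.1]
2. k(0, k(k(p(p(e)), p(p(e))), p(k(p(e), p(p(e))))))  →  k(0, k(p(p(e)), p(k(p(e), p(p(e))))))   [R2 at 2.1]
3. k(0, k(p(p(e)), p(k(p(e), p(p(e))))))  →  k(0, k(p(p(e)), p(p(e))))   [R2 at 2.2.1]
4. k(0, k(p(p(e)), p(p(e))))  →  k(0, p(p(e)))   [R2 at 2]
5. k(0, p(p(e)))  →  0   [R2 at ε]

yes — NF(t₁) = 0, NF(t₂) = 0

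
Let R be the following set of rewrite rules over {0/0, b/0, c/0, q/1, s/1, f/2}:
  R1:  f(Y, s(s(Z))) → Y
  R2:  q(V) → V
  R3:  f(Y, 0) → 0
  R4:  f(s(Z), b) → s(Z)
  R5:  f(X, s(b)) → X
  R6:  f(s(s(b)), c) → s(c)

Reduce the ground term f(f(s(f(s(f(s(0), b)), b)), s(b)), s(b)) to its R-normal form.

1. f(f(s(f(s(f(s(0), b)), b)), s(b)), s(b))  →  f(s(f(s(f(s(0), b)), b)), s(b))   [R5 at ε]
2. f(s(f(s(f(s(0), b)), b)), s(b))  →  s(f(s(f(s(0), b)), b))   [R5 at ε]
3. s(f(s(f(s(0), b)), b))  →  s(s(f(s(0), b)))   [R4 at 1]
4. s(s(f(s(0), b)))  →  s(s(s(0)))   [R4 at 1.1]

s(s(s(0)))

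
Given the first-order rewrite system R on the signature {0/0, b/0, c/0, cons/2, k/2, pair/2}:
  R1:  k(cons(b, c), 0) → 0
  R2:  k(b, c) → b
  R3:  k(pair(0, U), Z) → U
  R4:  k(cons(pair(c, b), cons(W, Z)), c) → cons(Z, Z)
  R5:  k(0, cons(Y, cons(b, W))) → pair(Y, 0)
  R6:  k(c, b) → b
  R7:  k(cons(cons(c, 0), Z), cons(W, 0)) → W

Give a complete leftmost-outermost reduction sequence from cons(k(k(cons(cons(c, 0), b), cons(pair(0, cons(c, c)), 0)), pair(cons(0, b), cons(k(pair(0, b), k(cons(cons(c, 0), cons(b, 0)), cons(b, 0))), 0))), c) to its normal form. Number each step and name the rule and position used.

cons(cons(c, c), c)

1. cons(k(k(cons(cons(c, 0), b), cons(pair(0, cons(c, c)), 0)), pair(cons(0, b), cons(k(pair(0, b), k(cons(cons(c, 0), cons(b, 0)), cons(b, 0))), 0))), c)  →  cons(k(pair(0, cons(c, c)), pair(cons(0, b), cons(k(pair(0, b), k(cons(cons(c, 0), cons(b, 0)), cons(b, 0))), 0))), c)   [R7 at 1.1]
2. cons(k(pair(0, cons(c, c)), pair(cons(0, b), cons(k(pair(0, b), k(cons(cons(c, 0), cons(b, 0)), cons(b, 0))), 0))), c)  →  cons(cons(c, c), c)   [R3 at 1]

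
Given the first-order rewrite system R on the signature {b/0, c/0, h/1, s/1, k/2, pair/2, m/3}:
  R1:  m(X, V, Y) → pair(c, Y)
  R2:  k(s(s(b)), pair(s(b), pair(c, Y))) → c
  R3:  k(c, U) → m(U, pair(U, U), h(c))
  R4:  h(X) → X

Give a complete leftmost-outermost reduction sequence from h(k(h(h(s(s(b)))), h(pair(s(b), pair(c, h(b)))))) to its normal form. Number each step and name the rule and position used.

1. h(k(h(h(s(s(b)))), h(pair(s(b), pair(c, h(b))))))  →  k(h(h(s(s(b)))), h(pair(s(b), pair(c, h(b)))))   [R4 at ε]
2. k(h(h(s(s(b)))), h(pair(s(b), pair(c, h(b)))))  →  k(h(s(s(b))), h(pair(s(b), pair(c, h(b)))))   [R4 at 1]
3. k(h(s(s(b))), h(pair(s(b), pair(c, h(b)))))  →  k(s(s(b)), h(pair(s(b), pair(c, h(b)))))   [R4 at 1]
4. k(s(s(b)), h(pair(s(b), pair(c, h(b)))))  →  k(s(s(b)), pair(s(b), pair(c, h(b))))   [R4 at 2]
5. k(s(s(b)), pair(s(b), pair(c, h(b))))  →  c   [R2 at ε]

c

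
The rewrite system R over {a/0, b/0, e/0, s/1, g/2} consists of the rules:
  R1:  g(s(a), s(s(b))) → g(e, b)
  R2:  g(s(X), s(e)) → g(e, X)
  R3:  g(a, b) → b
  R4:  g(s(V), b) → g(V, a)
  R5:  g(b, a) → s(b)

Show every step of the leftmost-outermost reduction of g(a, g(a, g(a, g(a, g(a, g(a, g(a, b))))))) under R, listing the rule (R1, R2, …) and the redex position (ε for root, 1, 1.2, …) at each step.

1. g(a, g(a, g(a, g(a, g(a, g(a, g(a, b)))))))  →  g(a, g(a, g(a, g(a, g(a, g(a, b))))))   [R3 at 2.2.2.2.2.2]
2. g(a, g(a, g(a, g(a, g(a, g(a, b))))))  →  g(a, g(a, g(a, g(a, g(a, b)))))   [R3 at 2.2.2.2.2]
3. g(a, g(a, g(a, g(a, g(a, b)))))  →  g(a, g(a, g(a, g(a, b))))   [R3 at 2.2.2.2]
4. g(a, g(a, g(a, g(a, b))))  →  g(a, g(a, g(a, b)))   [R3 at 2.2.2]
5. g(a, g(a, g(a, b)))  →  g(a, g(a, b))   [R3 at 2.2]
6. g(a, g(a, b))  →  g(a, b)   [R3 at 2]
7. g(a, b)  →  b   [R3 at ε]

b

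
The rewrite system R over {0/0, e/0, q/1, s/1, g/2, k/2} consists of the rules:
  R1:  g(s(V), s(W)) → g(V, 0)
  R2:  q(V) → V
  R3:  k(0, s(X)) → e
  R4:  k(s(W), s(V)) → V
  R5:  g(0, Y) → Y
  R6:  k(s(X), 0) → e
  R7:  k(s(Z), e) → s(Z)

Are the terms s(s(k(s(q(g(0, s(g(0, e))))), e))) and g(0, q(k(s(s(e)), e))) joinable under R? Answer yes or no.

Reduce t₁ = s(s(k(s(q(g(0, s(g(0, e))))), e))):
1. s(s(k(s(q(g(0, s(g(0, e))))), e)))  →  s(s(s(q(g(0, s(g(0, e)))))))   [R7 at 1.1]
2. s(s(s(q(g(0, s(g(0, e)))))))  →  s(s(s(g(0, s(g(0, e))))))   [R2 at 1.1.1]
3. s(s(s(g(0, s(g(0, e))))))  →  s(s(s(s(g(0, e)))))   [R5 at 1.1.1]
4. s(s(s(s(g(0, e)))))  →  s(s(s(s(e))))   [R5 at 1.1.1.1]

Reduce t₂ = g(0, q(k(s(s(e)), e))):
1. g(0, q(k(s(s(e)), e)))  →  q(k(s(s(e)), e))   [R5 at ε]
2. q(k(s(s(e)), e))  →  k(s(s(e)), e)   [R2 at ε]
3. k(s(s(e)), e)  →  s(s(e))   [R7 at ε]

no — NF(t₁) = s(s(s(s(e)))), NF(t₂) = s(s(e))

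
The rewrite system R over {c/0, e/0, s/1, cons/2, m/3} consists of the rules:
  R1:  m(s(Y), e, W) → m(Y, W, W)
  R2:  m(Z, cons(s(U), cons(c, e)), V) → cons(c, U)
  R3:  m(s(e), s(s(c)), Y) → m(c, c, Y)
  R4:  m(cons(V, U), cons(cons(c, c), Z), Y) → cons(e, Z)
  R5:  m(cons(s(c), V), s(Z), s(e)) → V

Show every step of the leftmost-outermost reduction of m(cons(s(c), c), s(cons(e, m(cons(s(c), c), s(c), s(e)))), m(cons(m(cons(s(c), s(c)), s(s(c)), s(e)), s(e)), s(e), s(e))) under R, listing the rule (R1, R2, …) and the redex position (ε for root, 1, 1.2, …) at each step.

c

1. m(cons(s(c), c), s(cons(e, m(cons(s(c), c), s(c), s(e)))), m(cons(m(cons(s(c), s(c)), s(s(c)), s(e)), s(e)), s(e), s(e)))  →  m(cons(s(c), c), s(cons(e, c)), m(cons(m(cons(s(c), s(c)), s(s(c)), s(e)), s(e)), s(e), s(e)))   [R5 at 2.1.2]
2. m(cons(s(c), c), s(cons(e, c)), m(cons(m(cons(s(c), s(c)), s(s(c)), s(e)), s(e)), s(e), s(e)))  →  m(cons(s(c), c), s(cons(e, c)), m(cons(s(c), s(e)), s(e), s(e)))   [R5 at 3.1.1]
3. m(cons(s(c), c), s(cons(e, c)), m(cons(s(c), s(e)), s(e), s(e)))  →  m(cons(s(c), c), s(cons(e, c)), s(e))   [R5 at 3]
4. m(cons(s(c), c), s(cons(e, c)), s(e))  →  c   [R5 at ε]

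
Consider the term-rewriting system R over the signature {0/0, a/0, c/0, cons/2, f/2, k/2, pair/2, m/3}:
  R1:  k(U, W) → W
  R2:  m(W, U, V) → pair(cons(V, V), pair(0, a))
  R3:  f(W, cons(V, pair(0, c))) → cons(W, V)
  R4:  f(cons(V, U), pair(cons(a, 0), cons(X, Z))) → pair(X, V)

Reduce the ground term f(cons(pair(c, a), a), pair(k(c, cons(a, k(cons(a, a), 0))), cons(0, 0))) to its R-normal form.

pair(0, pair(c, a))

1. f(cons(pair(c, a), a), pair(k(c, cons(a, k(cons(a, a), 0))), cons(0, 0)))  →  f(cons(pair(c, a), a), pair(cons(a, k(cons(a, a), 0)), cons(0, 0)))   [R1 at 2.1]
2. f(cons(pair(c, a), a), pair(cons(a, k(cons(a, a), 0)), cons(0, 0)))  →  f(cons(pair(c, a), a), pair(cons(a, 0), cons(0, 0)))   [R1 at 2.1.2]
3. f(cons(pair(c, a), a), pair(cons(a, 0), cons(0, 0)))  →  pair(0, pair(c, a))   [R4 at ε]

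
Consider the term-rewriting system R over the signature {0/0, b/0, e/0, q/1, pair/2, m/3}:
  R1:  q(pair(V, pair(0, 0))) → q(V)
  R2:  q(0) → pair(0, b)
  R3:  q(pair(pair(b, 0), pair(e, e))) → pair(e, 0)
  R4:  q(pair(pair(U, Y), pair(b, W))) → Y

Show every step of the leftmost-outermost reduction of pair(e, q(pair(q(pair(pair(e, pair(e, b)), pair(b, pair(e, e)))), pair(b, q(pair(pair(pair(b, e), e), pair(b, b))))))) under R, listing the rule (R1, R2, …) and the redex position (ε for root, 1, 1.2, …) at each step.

1. pair(e, q(pair(q(pair(pair(e, pair(e, b)), pair(b, pair(e, e)))), pair(b, q(pair(pair(pair(b, e), e), pair(b, b)))))))  →  pair(e, q(pair(pair(e, b), pair(b, q(pair(pair(pair(b, e), e), pair(b, b)))))))   [R4 at 2.1.1]
2. pair(e, q(pair(pair(e, b), pair(b, q(pair(pair(pair(b, e), e), pair(b, b)))))))  →  pair(e, b)   [R4 at 2]

pair(e, b)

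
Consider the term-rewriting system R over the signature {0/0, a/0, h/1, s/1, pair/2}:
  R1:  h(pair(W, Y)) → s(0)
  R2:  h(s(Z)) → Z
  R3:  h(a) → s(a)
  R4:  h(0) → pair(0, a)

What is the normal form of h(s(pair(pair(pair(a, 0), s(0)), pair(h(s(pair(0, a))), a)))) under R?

pair(pair(pair(a, 0), s(0)), pair(pair(0, a), a))

1. h(s(pair(pair(pair(a, 0), s(0)), pair(h(s(pair(0, a))), a))))  →  pair(pair(pair(a, 0), s(0)), pair(h(s(pair(0, a))), a))   [R2 at ε]
2. pair(pair(pair(a, 0), s(0)), pair(h(s(pair(0, a))), a))  →  pair(pair(pair(a, 0), s(0)), pair(pair(0, a), a))   [R2 at 2.1]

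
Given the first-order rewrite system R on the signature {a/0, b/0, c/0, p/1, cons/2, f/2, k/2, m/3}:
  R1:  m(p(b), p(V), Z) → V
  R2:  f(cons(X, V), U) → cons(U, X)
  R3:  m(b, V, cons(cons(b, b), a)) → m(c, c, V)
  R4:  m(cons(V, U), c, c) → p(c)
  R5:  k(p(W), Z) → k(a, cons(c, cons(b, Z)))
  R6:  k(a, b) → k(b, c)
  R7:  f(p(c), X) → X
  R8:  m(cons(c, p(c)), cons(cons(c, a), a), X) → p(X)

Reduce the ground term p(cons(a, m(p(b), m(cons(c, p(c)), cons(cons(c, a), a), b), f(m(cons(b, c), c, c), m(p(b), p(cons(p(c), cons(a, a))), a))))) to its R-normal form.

1. p(cons(a, m(p(b), m(cons(c, p(c)), cons(cons(c, a), a), b), f(m(cons(b, c), c, c), m(p(b), p(cons(p(c), cons(a, a))), a)))))  →  p(cons(a, m(p(b), p(b), f(m(cons(b, c), c, c), m(p(b), p(cons(p(c), cons(a, a))), a)))))   [R8 at 1.2.2]
2. p(cons(a, m(p(b), p(b), f(m(cons(b, c), c, c), m(p(b), p(cons(p(c), cons(a, a))), a)))))  →  p(cons(a, b))   [R1 at 1.2]

p(cons(a, b))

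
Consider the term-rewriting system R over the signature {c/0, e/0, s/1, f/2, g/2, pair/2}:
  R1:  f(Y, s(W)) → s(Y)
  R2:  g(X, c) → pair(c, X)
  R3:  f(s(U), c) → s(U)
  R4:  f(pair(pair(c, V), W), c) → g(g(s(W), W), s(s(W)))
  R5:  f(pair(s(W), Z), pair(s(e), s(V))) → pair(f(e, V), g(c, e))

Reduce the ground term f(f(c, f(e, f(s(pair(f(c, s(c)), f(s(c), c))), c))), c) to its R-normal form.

1. f(f(c, f(e, f(s(pair(f(c, s(c)), f(s(c), c))), c))), c)  →  f(f(c, f(e, s(pair(f(c, s(c)), f(s(c), c))))), c)   [R3 at 1.2.2]
2. f(f(c, f(e, s(pair(f(c, s(c)), f(s(c), c))))), c)  →  f(f(c, s(e)), c)   [R1 at 1.2]
3. f(f(c, s(e)), c)  →  f(s(c), c)   [R1 at 1]
4. f(s(c), c)  →  s(c)   [R3 at ε]

s(c)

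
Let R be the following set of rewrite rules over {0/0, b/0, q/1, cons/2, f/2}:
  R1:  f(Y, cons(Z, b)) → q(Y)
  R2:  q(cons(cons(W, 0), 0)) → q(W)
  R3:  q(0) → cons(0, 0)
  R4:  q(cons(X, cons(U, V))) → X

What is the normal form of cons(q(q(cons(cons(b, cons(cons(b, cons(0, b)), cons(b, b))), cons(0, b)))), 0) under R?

cons(b, 0)

1. cons(q(q(cons(cons(b, cons(cons(b, cons(0, b)), cons(b, b))), cons(0, b)))), 0)  →  cons(q(cons(b, cons(cons(b, cons(0, b)), cons(b, b)))), 0)   [R4 at 1.1]
2. cons(q(cons(b, cons(cons(b, cons(0, b)), cons(b, b)))), 0)  →  cons(b, 0)   [R4 at 1]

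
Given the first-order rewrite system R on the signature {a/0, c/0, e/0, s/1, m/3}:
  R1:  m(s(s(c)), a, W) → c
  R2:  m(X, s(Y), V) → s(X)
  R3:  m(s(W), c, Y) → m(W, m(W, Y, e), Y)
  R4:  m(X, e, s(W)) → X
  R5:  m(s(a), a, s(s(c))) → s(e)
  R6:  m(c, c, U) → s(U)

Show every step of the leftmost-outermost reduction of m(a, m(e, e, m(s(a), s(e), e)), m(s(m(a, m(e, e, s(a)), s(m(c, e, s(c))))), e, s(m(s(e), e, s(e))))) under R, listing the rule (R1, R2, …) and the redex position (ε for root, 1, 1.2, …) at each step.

1. m(a, m(e, e, m(s(a), s(e), e)), m(s(m(a, m(e, e, s(a)), s(m(c, e, s(c))))), e, s(m(s(e), e, s(e)))))  →  m(a, m(e, e, s(s(a))), m(s(m(a, m(e, e, s(a)), s(m(c, e, s(c))))), e, s(m(s(e), e, s(e)))))   [R2 at 2.3]
2. m(a, m(e, e, s(s(a))), m(s(m(a, m(e, e, s(a)), s(m(c, e, s(c))))), e, s(m(s(e), e, s(e)))))  →  m(a, e, m(s(m(a, m(e, e, s(a)), s(m(c, e, s(c))))), e, s(m(s(e), e, s(e)))))   [R4 at 2]
3. m(a, e, m(s(m(a, m(e, e, s(a)), s(m(c, e, s(c))))), e, s(m(s(e), e, s(e)))))  →  m(a, e, s(m(a, m(e, e, s(a)), s(m(c, e, s(c))))))   [R4 at 3]
4. m(a, e, s(m(a, m(e, e, s(a)), s(m(c, e, s(c))))))  →  a   [R4 at ε]

a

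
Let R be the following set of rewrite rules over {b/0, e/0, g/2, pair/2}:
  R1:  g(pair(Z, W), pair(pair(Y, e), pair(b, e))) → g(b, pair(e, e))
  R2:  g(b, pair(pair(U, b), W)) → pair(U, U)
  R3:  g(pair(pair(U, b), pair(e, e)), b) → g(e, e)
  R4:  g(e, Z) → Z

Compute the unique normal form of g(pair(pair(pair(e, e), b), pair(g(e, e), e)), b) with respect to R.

1. g(pair(pair(pair(e, e), b), pair(g(e, e), e)), b)  →  g(pair(pair(pair(e, e), b), pair(e, e)), b)   [R4 at 1.2.1]
2. g(pair(pair(pair(e, e), b), pair(e, e)), b)  →  g(e, e)   [R3 at ε]
3. g(e, e)  →  e   [R4 at ε]

e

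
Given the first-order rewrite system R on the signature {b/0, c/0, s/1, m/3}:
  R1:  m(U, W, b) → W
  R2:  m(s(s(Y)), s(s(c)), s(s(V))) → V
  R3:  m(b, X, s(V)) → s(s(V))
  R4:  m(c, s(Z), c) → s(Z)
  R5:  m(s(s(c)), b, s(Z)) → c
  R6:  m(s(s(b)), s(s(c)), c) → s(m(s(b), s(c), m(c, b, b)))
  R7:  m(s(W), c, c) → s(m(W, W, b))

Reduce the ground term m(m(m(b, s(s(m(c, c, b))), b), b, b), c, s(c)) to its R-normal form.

s(s(c))

1. m(m(m(b, s(s(m(c, c, b))), b), b, b), c, s(c))  →  m(b, c, s(c))   [R1 at 1]
2. m(b, c, s(c))  →  s(s(c))   [R3 at ε]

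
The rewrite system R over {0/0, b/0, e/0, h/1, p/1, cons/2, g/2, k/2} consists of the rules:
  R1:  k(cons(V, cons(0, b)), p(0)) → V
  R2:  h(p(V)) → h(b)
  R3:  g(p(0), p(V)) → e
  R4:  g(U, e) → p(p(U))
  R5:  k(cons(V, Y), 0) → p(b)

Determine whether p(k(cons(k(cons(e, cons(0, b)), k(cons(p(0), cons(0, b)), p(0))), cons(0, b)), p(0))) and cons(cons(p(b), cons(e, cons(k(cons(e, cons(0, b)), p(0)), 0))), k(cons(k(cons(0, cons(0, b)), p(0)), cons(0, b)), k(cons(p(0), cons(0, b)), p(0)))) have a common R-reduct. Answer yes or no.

no — NF(t₁) = p(e), NF(t₂) = cons(cons(p(b), cons(e, cons(e, 0))), 0)

Reduce t₁ = p(k(cons(k(cons(e, cons(0, b)), k(cons(p(0), cons(0, b)), p(0))), cons(0, b)), p(0))):
1. p(k(cons(k(cons(e, cons(0, b)), k(cons(p(0), cons(0, b)), p(0))), cons(0, b)), p(0)))  →  p(k(cons(e, cons(0, b)), k(cons(p(0), cons(0, b)), p(0))))   [R1 at 1]
2. p(k(cons(e, cons(0, b)), k(cons(p(0), cons(0, b)), p(0))))  →  p(k(cons(e, cons(0, b)), p(0)))   [R1 at 1.2]
3. p(k(cons(e, cons(0, b)), p(0)))  →  p(e)   [R1 at 1]

Reduce t₂ = cons(cons(p(b), cons(e, cons(k(cons(e, cons(0, b)), p(0)), 0))), k(cons(k(cons(0, cons(0, b)), p(0)), cons(0, b)), k(cons(p(0), cons(0, b)), p(0)))):
1. cons(cons(p(b), cons(e, cons(k(cons(e, cons(0, b)), p(0)), 0))), k(cons(k(cons(0, cons(0, b)), p(0)), cons(0, b)), k(cons(p(0), cons(0, b)), p(0))))  →  cons(cons(p(b), cons(e, cons(e, 0))), k(cons(k(cons(0, cons(0, b)), p(0)), cons(0, b)), k(cons(p(0), cons(0, b)), p(0))))   [R1 at 1.2.2.1]
2. cons(cons(p(b), cons(e, cons(e, 0))), k(cons(k(cons(0, cons(0, b)), p(0)), cons(0, b)), k(cons(p(0), cons(0, b)), p(0))))  →  cons(cons(p(b), cons(e, cons(e, 0))), k(cons(0, cons(0, b)), k(cons(p(0), cons(0, b)), p(0))))   [R1 at 2.1.1]
3. cons(cons(p(b), cons(e, cons(e, 0))), k(cons(0, cons(0, b)), k(cons(p(0), cons(0, b)), p(0))))  →  cons(cons(p(b), cons(e, cons(e, 0))), k(cons(0, cons(0, b)), p(0)))   [R1 at 2.2]
4. cons(cons(p(b), cons(e, cons(e, 0))), k(cons(0, cons(0, b)), p(0)))  →  cons(cons(p(b), cons(e, cons(e, 0))), 0)   [R1 at 2]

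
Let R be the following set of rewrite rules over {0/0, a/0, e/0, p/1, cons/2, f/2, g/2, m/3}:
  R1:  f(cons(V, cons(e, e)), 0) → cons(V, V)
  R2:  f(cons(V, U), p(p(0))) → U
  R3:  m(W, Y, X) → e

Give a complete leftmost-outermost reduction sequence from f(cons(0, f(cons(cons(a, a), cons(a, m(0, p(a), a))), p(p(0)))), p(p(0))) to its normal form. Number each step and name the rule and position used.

1. f(cons(0, f(cons(cons(a, a), cons(a, m(0, p(a), a))), p(p(0)))), p(p(0)))  →  f(cons(cons(a, a), cons(a, m(0, p(a), a))), p(p(0)))   [R2 at ε]
2. f(cons(cons(a, a), cons(a, m(0, p(a), a))), p(p(0)))  →  cons(a, m(0, p(a), a))   [R2 at ε]
3. cons(a, m(0, p(a), a))  →  cons(a, e)   [R3 at 2]

cons(a, e)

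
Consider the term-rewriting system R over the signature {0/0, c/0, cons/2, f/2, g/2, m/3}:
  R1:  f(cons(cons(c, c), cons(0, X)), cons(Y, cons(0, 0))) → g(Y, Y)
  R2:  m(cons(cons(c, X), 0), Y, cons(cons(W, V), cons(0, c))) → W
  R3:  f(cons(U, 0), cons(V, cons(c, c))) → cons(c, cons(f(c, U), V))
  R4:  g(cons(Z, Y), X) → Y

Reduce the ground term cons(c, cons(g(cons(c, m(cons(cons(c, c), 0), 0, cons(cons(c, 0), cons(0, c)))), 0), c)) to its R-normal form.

cons(c, cons(c, c))

1. cons(c, cons(g(cons(c, m(cons(cons(c, c), 0), 0, cons(cons(c, 0), cons(0, c)))), 0), c))  →  cons(c, cons(m(cons(cons(c, c), 0), 0, cons(cons(c, 0), cons(0, c))), c))   [R4 at 2.1]
2. cons(c, cons(m(cons(cons(c, c), 0), 0, cons(cons(c, 0), cons(0, c))), c))  →  cons(c, cons(c, c))   [R2 at 2.1]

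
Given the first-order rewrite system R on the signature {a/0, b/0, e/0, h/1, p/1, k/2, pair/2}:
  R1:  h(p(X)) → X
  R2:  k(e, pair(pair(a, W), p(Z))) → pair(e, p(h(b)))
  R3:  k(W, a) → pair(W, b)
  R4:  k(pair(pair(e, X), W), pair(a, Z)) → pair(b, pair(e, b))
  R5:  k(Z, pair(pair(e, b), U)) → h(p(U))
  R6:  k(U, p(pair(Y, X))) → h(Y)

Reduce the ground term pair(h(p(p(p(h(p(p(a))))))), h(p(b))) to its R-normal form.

pair(p(p(p(a))), b)

1. pair(h(p(p(p(h(p(p(a))))))), h(p(b)))  →  pair(p(p(h(p(p(a))))), h(p(b)))   [R1 at 1]
2. pair(p(p(h(p(p(a))))), h(p(b)))  →  pair(p(p(p(a))), h(p(b)))   [R1 at 1.1.1]
3. pair(p(p(p(a))), h(p(b)))  →  pair(p(p(p(a))), b)   [R1 at 2]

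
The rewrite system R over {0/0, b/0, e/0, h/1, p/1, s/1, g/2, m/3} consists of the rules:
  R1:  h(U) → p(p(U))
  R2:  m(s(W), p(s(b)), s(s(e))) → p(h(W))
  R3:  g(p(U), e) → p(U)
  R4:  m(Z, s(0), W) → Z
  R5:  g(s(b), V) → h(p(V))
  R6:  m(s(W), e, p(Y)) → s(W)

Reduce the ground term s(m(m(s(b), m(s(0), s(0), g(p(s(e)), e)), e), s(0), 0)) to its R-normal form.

s(s(b))

1. s(m(m(s(b), m(s(0), s(0), g(p(s(e)), e)), e), s(0), 0))  →  s(m(s(b), m(s(0), s(0), g(p(s(e)), e)), e))   [R4 at 1]
2. s(m(s(b), m(s(0), s(0), g(p(s(e)), e)), e))  →  s(m(s(b), s(0), e))   [R4 at 1.2]
3. s(m(s(b), s(0), e))  →  s(s(b))   [R4 at 1]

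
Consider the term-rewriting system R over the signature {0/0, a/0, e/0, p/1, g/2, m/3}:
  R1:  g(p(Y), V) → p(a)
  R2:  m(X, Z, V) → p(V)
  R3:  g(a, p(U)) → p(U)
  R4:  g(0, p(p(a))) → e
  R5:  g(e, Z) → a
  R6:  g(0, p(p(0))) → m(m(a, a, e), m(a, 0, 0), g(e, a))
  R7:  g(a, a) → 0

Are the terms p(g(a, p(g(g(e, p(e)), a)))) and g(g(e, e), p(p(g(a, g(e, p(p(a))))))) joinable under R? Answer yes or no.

Reduce t₁ = p(g(a, p(g(g(e, p(e)), a)))):
1. p(g(a, p(g(g(e, p(e)), a))))  →  p(p(g(g(e, p(e)), a)))   [R3 at 1]
2. p(p(g(g(e, p(e)), a)))  →  p(p(g(a, a)))   [R5 at 1.1.1]
3. p(p(g(a, a)))  →  p(p(0))   [R7 at 1.1]

Reduce t₂ = g(g(e, e), p(p(g(a, g(e, p(p(a))))))):
1. g(g(e, e), p(p(g(a, g(e, p(p(a)))))))  →  g(a, p(p(g(a, g(e, p(p(a)))))))   [R5 at 1]
2. g(a, p(p(g(a, g(e, p(p(a)))))))  →  p(p(g(a, g(e, p(p(a))))))   [R3 at ε]
3. p(p(g(a, g(e, p(p(a))))))  →  p(p(g(a, a)))   [R5 at 1.1.2]
4. p(p(g(a, a)))  →  p(p(0))   [R7 at 1.1]

yes — NF(t₁) = p(p(0)), NF(t₂) = p(p(0))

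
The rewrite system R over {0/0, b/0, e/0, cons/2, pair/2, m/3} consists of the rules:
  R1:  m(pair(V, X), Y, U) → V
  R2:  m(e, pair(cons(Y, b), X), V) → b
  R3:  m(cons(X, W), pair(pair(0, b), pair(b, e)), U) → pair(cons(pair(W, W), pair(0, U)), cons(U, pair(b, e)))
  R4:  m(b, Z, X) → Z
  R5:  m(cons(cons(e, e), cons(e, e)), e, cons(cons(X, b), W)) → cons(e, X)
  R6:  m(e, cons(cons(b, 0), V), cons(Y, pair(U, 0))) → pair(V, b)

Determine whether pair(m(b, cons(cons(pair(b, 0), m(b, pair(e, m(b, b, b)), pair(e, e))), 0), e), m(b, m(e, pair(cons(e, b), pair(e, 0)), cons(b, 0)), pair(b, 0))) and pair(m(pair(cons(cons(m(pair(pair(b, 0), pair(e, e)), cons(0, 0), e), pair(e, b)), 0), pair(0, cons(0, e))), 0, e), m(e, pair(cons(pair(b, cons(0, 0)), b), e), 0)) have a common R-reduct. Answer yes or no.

yes — NF(t₁) = pair(cons(cons(pair(b, 0), pair(e, b)), 0), b), NF(t₂) = pair(cons(cons(pair(b, 0), pair(e, b)), 0), b)

Reduce t₁ = pair(m(b, cons(cons(pair(b, 0), m(b, pair(e, m(b, b, b)), pair(e, e))), 0), e), m(b, m(e, pair(cons(e, b), pair(e, 0)), cons(b, 0)), pair(b, 0))):
1. pair(m(b, cons(cons(pair(b, 0), m(b, pair(e, m(b, b, b)), pair(e, e))), 0), e), m(b, m(e, pair(cons(e, b), pair(e, 0)), cons(b, 0)), pair(b, 0)))  →  pair(cons(cons(pair(b, 0), m(b, pair(e, m(b, b, b)), pair(e, e))), 0), m(b, m(e, pair(cons(e, b), pair(e, 0)), cons(b, 0)), pair(b, 0)))   [R4 at 1]
2. pair(cons(cons(pair(b, 0), m(b, pair(e, m(b, b, b)), pair(e, e))), 0), m(b, m(e, pair(cons(e, b), pair(e, 0)), cons(b, 0)), pair(b, 0)))  →  pair(cons(cons(pair(b, 0), pair(e, m(b, b, b))), 0), m(b, m(e, pair(cons(e, b), pair(e, 0)), cons(b, 0)), pair(b, 0)))   [R4 at 1.1.2]
3. pair(cons(cons(pair(b, 0), pair(e, m(b, b, b))), 0), m(b, m(e, pair(cons(e, b), pair(e, 0)), cons(b, 0)), pair(b, 0)))  →  pair(cons(cons(pair(b, 0), pair(e, b)), 0), m(b, m(e, pair(cons(e, b), pair(e, 0)), cons(b, 0)), pair(b, 0)))   [R4 at 1.1.2.2]
4. pair(cons(cons(pair(b, 0), pair(e, b)), 0), m(b, m(e, pair(cons(e, b), pair(e, 0)), cons(b, 0)), pair(b, 0)))  →  pair(cons(cons(pair(b, 0), pair(e, b)), 0), m(e, pair(cons(e, b), pair(e, 0)), cons(b, 0)))   [R4 at 2]
5. pair(cons(cons(pair(b, 0), pair(e, b)), 0), m(e, pair(cons(e, b), pair(e, 0)), cons(b, 0)))  →  pair(cons(cons(pair(b, 0), pair(e, b)), 0), b)   [R2 at 2]

Reduce t₂ = pair(m(pair(cons(cons(m(pair(pair(b, 0), pair(e, e)), cons(0, 0), e), pair(e, b)), 0), pair(0, cons(0, e))), 0, e), m(e, pair(cons(pair(b, cons(0, 0)), b), e), 0)):
1. pair(m(pair(cons(cons(m(pair(pair(b, 0), pair(e, e)), cons(0, 0), e), pair(e, b)), 0), pair(0, cons(0, e))), 0, e), m(e, pair(cons(pair(b, cons(0, 0)), b), e), 0))  →  pair(cons(cons(m(pair(pair(b, 0), pair(e, e)), cons(0, 0), e), pair(e, b)), 0), m(e, pair(cons(pair(b, cons(0, 0)), b), e), 0))   [R1 at 1]
2. pair(cons(cons(m(pair(pair(b, 0), pair(e, e)), cons(0, 0), e), pair(e, b)), 0), m(e, pair(cons(pair(b, cons(0, 0)), b), e), 0))  →  pair(cons(cons(pair(b, 0), pair(e, b)), 0), m(e, pair(cons(pair(b, cons(0, 0)), b), e), 0))   [R1 at 1.1.1]
3. pair(cons(cons(pair(b, 0), pair(e, b)), 0), m(e, pair(cons(pair(b, cons(0, 0)), b), e), 0))  →  pair(cons(cons(pair(b, 0), pair(e, b)), 0), b)   [R2 at 2]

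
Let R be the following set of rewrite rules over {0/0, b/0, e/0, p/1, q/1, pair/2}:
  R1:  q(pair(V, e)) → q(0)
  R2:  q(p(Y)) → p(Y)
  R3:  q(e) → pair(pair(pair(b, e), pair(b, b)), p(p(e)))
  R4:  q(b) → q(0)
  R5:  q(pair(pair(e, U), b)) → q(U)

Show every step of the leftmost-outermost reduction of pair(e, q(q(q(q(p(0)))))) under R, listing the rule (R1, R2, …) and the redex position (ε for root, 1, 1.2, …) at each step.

1. pair(e, q(q(q(q(p(0))))))  →  pair(e, q(q(q(p(0)))))   [R2 at 2.1.1.1]
2. pair(e, q(q(q(p(0)))))  →  pair(e, q(q(p(0))))   [R2 at 2.1.1]
3. pair(e, q(q(p(0))))  →  pair(e, q(p(0)))   [R2 at 2.1]
4. pair(e, q(p(0)))  →  pair(e, p(0))   [R2 at 2]

pair(e, p(0))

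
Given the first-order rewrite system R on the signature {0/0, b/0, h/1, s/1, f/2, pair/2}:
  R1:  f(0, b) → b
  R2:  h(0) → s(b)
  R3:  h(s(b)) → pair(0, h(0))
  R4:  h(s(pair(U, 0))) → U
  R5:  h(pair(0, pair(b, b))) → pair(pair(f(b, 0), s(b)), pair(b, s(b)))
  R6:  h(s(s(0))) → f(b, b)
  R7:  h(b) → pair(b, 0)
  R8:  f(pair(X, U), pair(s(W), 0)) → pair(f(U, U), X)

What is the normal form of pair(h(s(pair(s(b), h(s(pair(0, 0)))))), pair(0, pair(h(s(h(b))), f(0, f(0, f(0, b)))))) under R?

1. pair(h(s(pair(s(b), h(s(pair(0, 0)))))), pair(0, pair(h(s(h(b))), f(0, f(0, f(0, b))))))  →  pair(h(s(pair(s(b), 0))), pair(0, pair(h(s(h(b))), f(0, f(0, f(0, b))))))   [R4 at 1.1.1.2]
2. pair(h(s(pair(s(b), 0))), pair(0, pair(h(s(h(b))), f(0, f(0, f(0, b))))))  →  pair(s(b), pair(0, pair(h(s(h(b))), f(0, f(0, f(0, b))))))   [R4 at 1]
3. pair(s(b), pair(0, pair(h(s(h(b))), f(0, f(0, f(0, b))))))  →  pair(s(b), pair(0, pair(h(s(pair(b, 0))), f(0, f(0, f(0, b))))))   [R7 at 2.2.1.1.1]
4. pair(s(b), pair(0, pair(h(s(pair(b, 0))), f(0, f(0, f(0, b))))))  →  pair(s(b), pair(0, pair(b, f(0, f(0, f(0, b))))))   [R4 at 2.2.1]
5. pair(s(b), pair(0, pair(b, f(0, f(0, f(0, b))))))  →  pair(s(b), pair(0, pair(b, f(0, f(0, b)))))   [R1 at 2.2.2.2.2]
6. pair(s(b), pair(0, pair(b, f(0, f(0, b)))))  →  pair(s(b), pair(0, pair(b, f(0, b))))   [R1 at 2.2.2.2]
7. pair(s(b), pair(0, pair(b, f(0, b))))  →  pair(s(b), pair(0, pair(b, b)))   [R1 at 2.2.2]

pair(s(b), pair(0, pair(b, b)))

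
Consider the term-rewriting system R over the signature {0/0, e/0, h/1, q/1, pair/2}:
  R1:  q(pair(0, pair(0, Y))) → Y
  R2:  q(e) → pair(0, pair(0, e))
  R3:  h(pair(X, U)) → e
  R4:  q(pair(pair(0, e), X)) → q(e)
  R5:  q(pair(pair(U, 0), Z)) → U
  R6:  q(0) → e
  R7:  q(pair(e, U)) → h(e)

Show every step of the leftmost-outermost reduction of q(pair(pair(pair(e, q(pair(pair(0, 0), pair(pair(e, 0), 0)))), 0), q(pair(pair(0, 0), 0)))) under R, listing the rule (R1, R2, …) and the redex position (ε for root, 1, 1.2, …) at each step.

1. q(pair(pair(pair(e, q(pair(pair(0, 0), pair(pair(e, 0), 0)))), 0), q(pair(pair(0, 0), 0))))  →  pair(e, q(pair(pair(0, 0), pair(pair(e, 0), 0))))   [R5 at ε]
2. pair(e, q(pair(pair(0, 0), pair(pair(e, 0), 0))))  →  pair(e, 0)   [R5 at 2]

pair(e, 0)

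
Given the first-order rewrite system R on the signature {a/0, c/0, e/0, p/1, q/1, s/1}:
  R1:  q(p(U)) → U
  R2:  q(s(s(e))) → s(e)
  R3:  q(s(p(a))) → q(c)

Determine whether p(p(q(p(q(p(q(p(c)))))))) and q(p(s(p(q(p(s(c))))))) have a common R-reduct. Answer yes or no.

no — NF(t₁) = p(p(c)), NF(t₂) = s(p(s(c)))

Reduce t₁ = p(p(q(p(q(p(q(p(c)))))))):
1. p(p(q(p(q(p(q(p(c))))))))  →  p(p(q(p(q(p(c))))))   [R1 at 1.1]
2. p(p(q(p(q(p(c))))))  →  p(p(q(p(c))))   [R1 at 1.1]
3. p(p(q(p(c))))  →  p(p(c))   [R1 at 1.1]

Reduce t₂ = q(p(s(p(q(p(s(c))))))):
1. q(p(s(p(q(p(s(c)))))))  →  s(p(q(p(s(c)))))   [R1 at ε]
2. s(p(q(p(s(c)))))  →  s(p(s(c)))   [R1 at 1.1]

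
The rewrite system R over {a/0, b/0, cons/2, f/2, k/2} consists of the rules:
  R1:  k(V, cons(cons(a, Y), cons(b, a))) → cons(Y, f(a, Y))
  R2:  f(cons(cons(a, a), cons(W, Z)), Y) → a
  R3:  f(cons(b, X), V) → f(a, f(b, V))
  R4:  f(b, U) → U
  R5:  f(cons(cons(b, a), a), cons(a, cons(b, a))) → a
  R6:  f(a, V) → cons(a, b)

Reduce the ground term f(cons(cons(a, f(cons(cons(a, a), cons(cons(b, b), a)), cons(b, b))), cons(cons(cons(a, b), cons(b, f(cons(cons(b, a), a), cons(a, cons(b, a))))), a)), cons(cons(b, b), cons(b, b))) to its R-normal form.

a

1. f(cons(cons(a, f(cons(cons(a, a), cons(cons(b, b), a)), cons(b, b))), cons(cons(cons(a, b), cons(b, f(cons(cons(b, a), a), cons(a, cons(b, a))))), a)), cons(cons(b, b), cons(b, b)))  →  f(cons(cons(a, a), cons(cons(cons(a, b), cons(b, f(cons(cons(b, a), a), cons(a, cons(b, a))))), a)), cons(cons(b, b), cons(b, b)))   [R2 at 1.1.2]
2. f(cons(cons(a, a), cons(cons(cons(a, b), cons(b, f(cons(cons(b, a), a), cons(a, cons(b, a))))), a)), cons(cons(b, b), cons(b, b)))  →  a   [R2 at ε]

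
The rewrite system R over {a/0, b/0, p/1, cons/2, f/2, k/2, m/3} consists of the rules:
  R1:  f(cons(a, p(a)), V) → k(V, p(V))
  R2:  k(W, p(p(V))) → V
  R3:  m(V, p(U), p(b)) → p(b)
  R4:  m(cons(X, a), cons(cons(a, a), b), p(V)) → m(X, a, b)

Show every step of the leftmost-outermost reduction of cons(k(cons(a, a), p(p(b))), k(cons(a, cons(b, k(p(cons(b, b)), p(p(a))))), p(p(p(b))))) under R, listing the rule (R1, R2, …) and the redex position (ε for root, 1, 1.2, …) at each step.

cons(b, p(b))

1. cons(k(cons(a, a), p(p(b))), k(cons(a, cons(b, k(p(cons(b, b)), p(p(a))))), p(p(p(b)))))  →  cons(b, k(cons(a, cons(b, k(p(cons(b, b)), p(p(a))))), p(p(p(b)))))   [R2 at 1]
2. cons(b, k(cons(a, cons(b, k(p(cons(b, b)), p(p(a))))), p(p(p(b)))))  →  cons(b, p(b))   [R2 at 2]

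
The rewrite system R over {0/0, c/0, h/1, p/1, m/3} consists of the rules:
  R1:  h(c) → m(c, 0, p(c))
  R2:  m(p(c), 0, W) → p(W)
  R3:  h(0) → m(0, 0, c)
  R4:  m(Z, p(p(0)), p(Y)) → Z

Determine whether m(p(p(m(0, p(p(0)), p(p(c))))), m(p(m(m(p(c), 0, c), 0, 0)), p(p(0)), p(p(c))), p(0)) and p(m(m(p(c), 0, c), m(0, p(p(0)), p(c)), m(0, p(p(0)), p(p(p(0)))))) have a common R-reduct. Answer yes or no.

Reduce t₁ = m(p(p(m(0, p(p(0)), p(p(c))))), m(p(m(m(p(c), 0, c), 0, 0)), p(p(0)), p(p(c))), p(0)):
1. m(p(p(m(0, p(p(0)), p(p(c))))), m(p(m(m(p(c), 0, c), 0, 0)), p(p(0)), p(p(c))), p(0))  →  m(p(p(0)), m(p(m(m(p(c), 0, c), 0, 0)), p(p(0)), p(p(c))), p(0))   [R4 at 1.1.1]
2. m(p(p(0)), m(p(m(m(p(c), 0, c), 0, 0)), p(p(0)), p(p(c))), p(0))  →  m(p(p(0)), p(m(m(p(c), 0, c), 0, 0)), p(0))   [R4 at 2]
3. m(p(p(0)), p(m(m(p(c), 0, c), 0, 0)), p(0))  →  m(p(p(0)), p(m(p(c), 0, 0)), p(0))   [R2 at 2.1.1]
4. m(p(p(0)), p(m(p(c), 0, 0)), p(0))  →  m(p(p(0)), p(p(0)), p(0))   [R2 at 2.1]
5. m(p(p(0)), p(p(0)), p(0))  →  p(p(0))   [R4 at ε]

Reduce t₂ = p(m(m(p(c), 0, c), m(0, p(p(0)), p(c)), m(0, p(p(0)), p(p(p(0)))))):
1. p(m(m(p(c), 0, c), m(0, p(p(0)), p(c)), m(0, p(p(0)), p(p(p(0))))))  →  p(m(p(c), m(0, p(p(0)), p(c)), m(0, p(p(0)), p(p(p(0))))))   [R2 at 1.1]
2. p(m(p(c), m(0, p(p(0)), p(c)), m(0, p(p(0)), p(p(p(0))))))  →  p(m(p(c), 0, m(0, p(p(0)), p(p(p(0))))))   [R4 at 1.2]
3. p(m(p(c), 0, m(0, p(p(0)), p(p(p(0))))))  →  p(p(m(0, p(p(0)), p(p(p(0))))))   [R2 at 1]
4. p(p(m(0, p(p(0)), p(p(p(0))))))  →  p(p(0))   [R4 at 1.1]

yes — NF(t₁) = p(p(0)), NF(t₂) = p(p(0))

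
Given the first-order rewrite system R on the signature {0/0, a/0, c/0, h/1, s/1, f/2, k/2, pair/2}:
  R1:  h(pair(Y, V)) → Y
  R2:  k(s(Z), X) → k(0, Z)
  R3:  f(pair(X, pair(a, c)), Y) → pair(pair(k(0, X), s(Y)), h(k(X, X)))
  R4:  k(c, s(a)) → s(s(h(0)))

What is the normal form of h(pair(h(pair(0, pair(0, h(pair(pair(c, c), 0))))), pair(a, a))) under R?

0

1. h(pair(h(pair(0, pair(0, h(pair(pair(c, c), 0))))), pair(a, a)))  →  h(pair(0, pair(0, h(pair(pair(c, c), 0)))))   [R1 at ε]
2. h(pair(0, pair(0, h(pair(pair(c, c), 0)))))  →  0   [R1 at ε]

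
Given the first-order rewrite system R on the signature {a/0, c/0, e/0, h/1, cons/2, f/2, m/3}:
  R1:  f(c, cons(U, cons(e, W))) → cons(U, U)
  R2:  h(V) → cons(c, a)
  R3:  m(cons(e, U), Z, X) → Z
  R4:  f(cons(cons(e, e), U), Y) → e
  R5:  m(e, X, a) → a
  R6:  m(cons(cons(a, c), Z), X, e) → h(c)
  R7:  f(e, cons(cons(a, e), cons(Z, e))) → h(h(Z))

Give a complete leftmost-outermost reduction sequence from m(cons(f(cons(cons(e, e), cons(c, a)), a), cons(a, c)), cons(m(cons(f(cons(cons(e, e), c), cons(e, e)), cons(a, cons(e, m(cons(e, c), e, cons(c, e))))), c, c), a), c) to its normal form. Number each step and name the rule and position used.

cons(c, a)

1. m(cons(f(cons(cons(e, e), cons(c, a)), a), cons(a, c)), cons(m(cons(f(cons(cons(e, e), c), cons(e, e)), cons(a, cons(e, m(cons(e, c), e, cons(c, e))))), c, c), a), c)  →  m(cons(e, cons(a, c)), cons(m(cons(f(cons(cons(e, e), c), cons(e, e)), cons(a, cons(e, m(cons(e, c), e, cons(c, e))))), c, c), a), c)   [R4 at 1.1]
2. m(cons(e, cons(a, c)), cons(m(cons(f(cons(cons(e, e), c), cons(e, e)), cons(a, cons(e, m(cons(e, c), e, cons(c, e))))), c, c), a), c)  →  cons(m(cons(f(cons(cons(e, e), c), cons(e, e)), cons(a, cons(e, m(cons(e, c), e, cons(c, e))))), c, c), a)   [R3 at ε]
3. cons(m(cons(f(cons(cons(e, e), c), cons(e, e)), cons(a, cons(e, m(cons(e, c), e, cons(c, e))))), c, c), a)  →  cons(m(cons(e, cons(a, cons(e, m(cons(e, c), e, cons(c, e))))), c, c), a)   [R4 at 1.1.1]
4. cons(m(cons(e, cons(a, cons(e, m(cons(e, c), e, cons(c, e))))), c, c), a)  →  cons(c, a)   [R3 at 1]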